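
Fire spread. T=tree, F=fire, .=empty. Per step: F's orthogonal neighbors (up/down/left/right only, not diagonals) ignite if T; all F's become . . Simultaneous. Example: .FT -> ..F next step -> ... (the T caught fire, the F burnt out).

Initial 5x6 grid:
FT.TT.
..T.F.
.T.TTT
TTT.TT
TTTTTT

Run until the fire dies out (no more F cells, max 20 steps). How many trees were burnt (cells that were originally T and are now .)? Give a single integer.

Step 1: +3 fires, +2 burnt (F count now 3)
Step 2: +4 fires, +3 burnt (F count now 4)
Step 3: +2 fires, +4 burnt (F count now 2)
Step 4: +2 fires, +2 burnt (F count now 2)
Step 5: +1 fires, +2 burnt (F count now 1)
Step 6: +2 fires, +1 burnt (F count now 2)
Step 7: +2 fires, +2 burnt (F count now 2)
Step 8: +2 fires, +2 burnt (F count now 2)
Step 9: +0 fires, +2 burnt (F count now 0)
Fire out after step 9
Initially T: 19, now '.': 29
Total burnt (originally-T cells now '.'): 18

Answer: 18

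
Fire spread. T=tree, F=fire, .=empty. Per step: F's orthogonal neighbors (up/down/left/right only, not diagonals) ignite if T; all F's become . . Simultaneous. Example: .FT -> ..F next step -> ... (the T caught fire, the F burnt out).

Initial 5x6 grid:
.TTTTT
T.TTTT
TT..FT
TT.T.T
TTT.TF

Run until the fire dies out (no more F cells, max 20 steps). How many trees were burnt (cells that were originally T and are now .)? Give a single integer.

Answer: 12

Derivation:
Step 1: +4 fires, +2 burnt (F count now 4)
Step 2: +3 fires, +4 burnt (F count now 3)
Step 3: +3 fires, +3 burnt (F count now 3)
Step 4: +1 fires, +3 burnt (F count now 1)
Step 5: +1 fires, +1 burnt (F count now 1)
Step 6: +0 fires, +1 burnt (F count now 0)
Fire out after step 6
Initially T: 21, now '.': 21
Total burnt (originally-T cells now '.'): 12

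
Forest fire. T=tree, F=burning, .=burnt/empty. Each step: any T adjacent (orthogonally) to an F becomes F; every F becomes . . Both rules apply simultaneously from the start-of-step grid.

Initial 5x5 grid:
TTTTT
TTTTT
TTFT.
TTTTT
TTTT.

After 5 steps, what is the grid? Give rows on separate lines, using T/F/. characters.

Step 1: 4 trees catch fire, 1 burn out
  TTTTT
  TTFTT
  TF.F.
  TTFTT
  TTTT.
Step 2: 7 trees catch fire, 4 burn out
  TTFTT
  TF.FT
  F....
  TF.FT
  TTFT.
Step 3: 8 trees catch fire, 7 burn out
  TF.FT
  F...F
  .....
  F...F
  TF.F.
Step 4: 3 trees catch fire, 8 burn out
  F...F
  .....
  .....
  .....
  F....
Step 5: 0 trees catch fire, 3 burn out
  .....
  .....
  .....
  .....
  .....

.....
.....
.....
.....
.....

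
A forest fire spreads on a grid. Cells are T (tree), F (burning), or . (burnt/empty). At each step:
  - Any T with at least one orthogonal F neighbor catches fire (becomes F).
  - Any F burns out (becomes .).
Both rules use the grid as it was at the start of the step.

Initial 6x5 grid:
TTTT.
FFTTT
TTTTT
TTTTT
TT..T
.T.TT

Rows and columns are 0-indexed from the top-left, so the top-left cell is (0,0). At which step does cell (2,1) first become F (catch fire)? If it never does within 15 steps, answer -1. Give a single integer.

Step 1: cell (2,1)='F' (+5 fires, +2 burnt)
  -> target ignites at step 1
Step 2: cell (2,1)='.' (+5 fires, +5 burnt)
Step 3: cell (2,1)='.' (+6 fires, +5 burnt)
Step 4: cell (2,1)='.' (+3 fires, +6 burnt)
Step 5: cell (2,1)='.' (+1 fires, +3 burnt)
Step 6: cell (2,1)='.' (+1 fires, +1 burnt)
Step 7: cell (2,1)='.' (+1 fires, +1 burnt)
Step 8: cell (2,1)='.' (+1 fires, +1 burnt)
Step 9: cell (2,1)='.' (+0 fires, +1 burnt)
  fire out at step 9

1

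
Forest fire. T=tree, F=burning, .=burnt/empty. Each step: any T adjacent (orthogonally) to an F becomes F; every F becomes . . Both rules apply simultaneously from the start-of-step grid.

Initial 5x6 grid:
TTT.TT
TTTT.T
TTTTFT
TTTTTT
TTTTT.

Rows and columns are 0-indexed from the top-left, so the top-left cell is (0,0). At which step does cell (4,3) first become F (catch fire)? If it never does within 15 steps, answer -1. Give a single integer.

Step 1: cell (4,3)='T' (+3 fires, +1 burnt)
Step 2: cell (4,3)='T' (+6 fires, +3 burnt)
Step 3: cell (4,3)='F' (+5 fires, +6 burnt)
  -> target ignites at step 3
Step 4: cell (4,3)='.' (+6 fires, +5 burnt)
Step 5: cell (4,3)='.' (+4 fires, +6 burnt)
Step 6: cell (4,3)='.' (+2 fires, +4 burnt)
Step 7: cell (4,3)='.' (+0 fires, +2 burnt)
  fire out at step 7

3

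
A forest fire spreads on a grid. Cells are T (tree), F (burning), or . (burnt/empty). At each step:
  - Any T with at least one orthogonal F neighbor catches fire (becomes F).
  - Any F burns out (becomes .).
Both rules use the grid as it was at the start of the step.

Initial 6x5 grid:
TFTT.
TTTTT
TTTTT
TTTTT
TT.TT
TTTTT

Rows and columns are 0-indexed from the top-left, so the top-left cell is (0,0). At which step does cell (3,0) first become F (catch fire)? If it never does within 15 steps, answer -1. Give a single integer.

Step 1: cell (3,0)='T' (+3 fires, +1 burnt)
Step 2: cell (3,0)='T' (+4 fires, +3 burnt)
Step 3: cell (3,0)='T' (+4 fires, +4 burnt)
Step 4: cell (3,0)='F' (+5 fires, +4 burnt)
  -> target ignites at step 4
Step 5: cell (3,0)='.' (+4 fires, +5 burnt)
Step 6: cell (3,0)='.' (+4 fires, +4 burnt)
Step 7: cell (3,0)='.' (+2 fires, +4 burnt)
Step 8: cell (3,0)='.' (+1 fires, +2 burnt)
Step 9: cell (3,0)='.' (+0 fires, +1 burnt)
  fire out at step 9

4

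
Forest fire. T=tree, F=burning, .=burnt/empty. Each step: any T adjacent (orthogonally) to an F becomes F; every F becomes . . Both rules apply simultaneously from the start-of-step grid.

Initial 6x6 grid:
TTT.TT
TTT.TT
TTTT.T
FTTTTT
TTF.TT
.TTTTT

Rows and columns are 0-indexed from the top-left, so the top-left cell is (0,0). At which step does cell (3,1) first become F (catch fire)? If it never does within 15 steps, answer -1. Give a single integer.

Step 1: cell (3,1)='F' (+6 fires, +2 burnt)
  -> target ignites at step 1
Step 2: cell (3,1)='.' (+6 fires, +6 burnt)
Step 3: cell (3,1)='.' (+6 fires, +6 burnt)
Step 4: cell (3,1)='.' (+5 fires, +6 burnt)
Step 5: cell (3,1)='.' (+2 fires, +5 burnt)
Step 6: cell (3,1)='.' (+1 fires, +2 burnt)
Step 7: cell (3,1)='.' (+2 fires, +1 burnt)
Step 8: cell (3,1)='.' (+1 fires, +2 burnt)
Step 9: cell (3,1)='.' (+0 fires, +1 burnt)
  fire out at step 9

1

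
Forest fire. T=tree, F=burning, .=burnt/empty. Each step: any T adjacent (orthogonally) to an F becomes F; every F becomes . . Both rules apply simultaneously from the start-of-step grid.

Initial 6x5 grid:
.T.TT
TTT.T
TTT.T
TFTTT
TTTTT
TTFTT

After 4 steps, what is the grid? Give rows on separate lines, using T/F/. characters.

Step 1: 7 trees catch fire, 2 burn out
  .T.TT
  TTT.T
  TFT.T
  F.FTT
  TFFTT
  TF.FT
Step 2: 8 trees catch fire, 7 burn out
  .T.TT
  TFT.T
  F.F.T
  ...FT
  F..FT
  F...F
Step 3: 5 trees catch fire, 8 burn out
  .F.TT
  F.F.T
  ....T
  ....F
  ....F
  .....
Step 4: 1 trees catch fire, 5 burn out
  ...TT
  ....T
  ....F
  .....
  .....
  .....

...TT
....T
....F
.....
.....
.....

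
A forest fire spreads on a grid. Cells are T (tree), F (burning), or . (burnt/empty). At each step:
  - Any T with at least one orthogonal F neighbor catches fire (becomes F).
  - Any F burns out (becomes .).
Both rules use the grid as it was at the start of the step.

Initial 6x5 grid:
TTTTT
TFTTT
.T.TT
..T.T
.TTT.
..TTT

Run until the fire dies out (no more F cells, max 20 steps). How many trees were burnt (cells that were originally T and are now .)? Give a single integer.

Step 1: +4 fires, +1 burnt (F count now 4)
Step 2: +3 fires, +4 burnt (F count now 3)
Step 3: +3 fires, +3 burnt (F count now 3)
Step 4: +2 fires, +3 burnt (F count now 2)
Step 5: +1 fires, +2 burnt (F count now 1)
Step 6: +0 fires, +1 burnt (F count now 0)
Fire out after step 6
Initially T: 20, now '.': 23
Total burnt (originally-T cells now '.'): 13

Answer: 13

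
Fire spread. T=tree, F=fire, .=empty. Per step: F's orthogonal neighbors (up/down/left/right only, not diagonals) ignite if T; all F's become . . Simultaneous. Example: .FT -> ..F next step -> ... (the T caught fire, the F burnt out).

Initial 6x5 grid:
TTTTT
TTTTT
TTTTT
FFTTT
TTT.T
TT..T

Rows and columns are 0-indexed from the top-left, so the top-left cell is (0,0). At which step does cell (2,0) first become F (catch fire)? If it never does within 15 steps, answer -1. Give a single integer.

Step 1: cell (2,0)='F' (+5 fires, +2 burnt)
  -> target ignites at step 1
Step 2: cell (2,0)='.' (+7 fires, +5 burnt)
Step 3: cell (2,0)='.' (+5 fires, +7 burnt)
Step 4: cell (2,0)='.' (+4 fires, +5 burnt)
Step 5: cell (2,0)='.' (+3 fires, +4 burnt)
Step 6: cell (2,0)='.' (+1 fires, +3 burnt)
Step 7: cell (2,0)='.' (+0 fires, +1 burnt)
  fire out at step 7

1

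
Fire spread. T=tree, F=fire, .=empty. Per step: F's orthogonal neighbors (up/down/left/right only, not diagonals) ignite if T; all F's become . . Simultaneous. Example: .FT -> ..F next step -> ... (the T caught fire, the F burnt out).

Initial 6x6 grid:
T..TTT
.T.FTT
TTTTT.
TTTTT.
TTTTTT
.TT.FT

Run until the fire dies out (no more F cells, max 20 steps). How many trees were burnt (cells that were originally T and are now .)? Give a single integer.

Answer: 25

Derivation:
Step 1: +5 fires, +2 burnt (F count now 5)
Step 2: +8 fires, +5 burnt (F count now 8)
Step 3: +4 fires, +8 burnt (F count now 4)
Step 4: +5 fires, +4 burnt (F count now 5)
Step 5: +3 fires, +5 burnt (F count now 3)
Step 6: +0 fires, +3 burnt (F count now 0)
Fire out after step 6
Initially T: 26, now '.': 35
Total burnt (originally-T cells now '.'): 25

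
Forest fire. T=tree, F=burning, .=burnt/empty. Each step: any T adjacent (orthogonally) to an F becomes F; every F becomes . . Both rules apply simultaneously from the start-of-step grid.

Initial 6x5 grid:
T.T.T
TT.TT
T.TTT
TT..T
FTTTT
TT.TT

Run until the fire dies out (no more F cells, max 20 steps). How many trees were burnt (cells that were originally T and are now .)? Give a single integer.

Step 1: +3 fires, +1 burnt (F count now 3)
Step 2: +4 fires, +3 burnt (F count now 4)
Step 3: +2 fires, +4 burnt (F count now 2)
Step 4: +4 fires, +2 burnt (F count now 4)
Step 5: +2 fires, +4 burnt (F count now 2)
Step 6: +1 fires, +2 burnt (F count now 1)
Step 7: +2 fires, +1 burnt (F count now 2)
Step 8: +3 fires, +2 burnt (F count now 3)
Step 9: +0 fires, +3 burnt (F count now 0)
Fire out after step 9
Initially T: 22, now '.': 29
Total burnt (originally-T cells now '.'): 21

Answer: 21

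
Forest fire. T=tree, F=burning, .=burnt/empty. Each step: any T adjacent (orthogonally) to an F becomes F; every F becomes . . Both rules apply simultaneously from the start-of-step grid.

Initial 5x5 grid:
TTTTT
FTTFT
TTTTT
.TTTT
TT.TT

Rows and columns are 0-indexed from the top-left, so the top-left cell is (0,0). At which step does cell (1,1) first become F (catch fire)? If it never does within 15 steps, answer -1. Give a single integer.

Step 1: cell (1,1)='F' (+7 fires, +2 burnt)
  -> target ignites at step 1
Step 2: cell (1,1)='.' (+7 fires, +7 burnt)
Step 3: cell (1,1)='.' (+4 fires, +7 burnt)
Step 4: cell (1,1)='.' (+2 fires, +4 burnt)
Step 5: cell (1,1)='.' (+1 fires, +2 burnt)
Step 6: cell (1,1)='.' (+0 fires, +1 burnt)
  fire out at step 6

1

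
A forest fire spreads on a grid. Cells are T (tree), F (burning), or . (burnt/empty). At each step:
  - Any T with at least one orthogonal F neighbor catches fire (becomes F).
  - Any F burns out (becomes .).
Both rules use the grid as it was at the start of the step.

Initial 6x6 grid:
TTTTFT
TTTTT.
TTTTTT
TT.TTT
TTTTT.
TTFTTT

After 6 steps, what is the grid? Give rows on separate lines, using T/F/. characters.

Step 1: 6 trees catch fire, 2 burn out
  TTTF.F
  TTTTF.
  TTTTTT
  TT.TTT
  TTFTT.
  TF.FTT
Step 2: 7 trees catch fire, 6 burn out
  TTF...
  TTTF..
  TTTTFT
  TT.TTT
  TF.FT.
  F...FT
Step 3: 10 trees catch fire, 7 burn out
  TF....
  TTF...
  TTTF.F
  TF.FFT
  F...F.
  .....F
Step 4: 6 trees catch fire, 10 burn out
  F.....
  TF....
  TFF...
  F....F
  ......
  ......
Step 5: 2 trees catch fire, 6 burn out
  ......
  F.....
  F.....
  ......
  ......
  ......
Step 6: 0 trees catch fire, 2 burn out
  ......
  ......
  ......
  ......
  ......
  ......

......
......
......
......
......
......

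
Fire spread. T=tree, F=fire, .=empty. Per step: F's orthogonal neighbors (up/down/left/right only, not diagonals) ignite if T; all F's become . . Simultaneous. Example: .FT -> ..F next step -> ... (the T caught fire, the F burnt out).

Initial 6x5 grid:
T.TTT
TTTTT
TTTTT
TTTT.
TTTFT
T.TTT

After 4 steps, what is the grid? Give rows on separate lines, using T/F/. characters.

Step 1: 4 trees catch fire, 1 burn out
  T.TTT
  TTTTT
  TTTTT
  TTTF.
  TTF.F
  T.TFT
Step 2: 5 trees catch fire, 4 burn out
  T.TTT
  TTTTT
  TTTFT
  TTF..
  TF...
  T.F.F
Step 3: 5 trees catch fire, 5 burn out
  T.TTT
  TTTFT
  TTF.F
  TF...
  F....
  T....
Step 4: 6 trees catch fire, 5 burn out
  T.TFT
  TTF.F
  TF...
  F....
  .....
  F....

T.TFT
TTF.F
TF...
F....
.....
F....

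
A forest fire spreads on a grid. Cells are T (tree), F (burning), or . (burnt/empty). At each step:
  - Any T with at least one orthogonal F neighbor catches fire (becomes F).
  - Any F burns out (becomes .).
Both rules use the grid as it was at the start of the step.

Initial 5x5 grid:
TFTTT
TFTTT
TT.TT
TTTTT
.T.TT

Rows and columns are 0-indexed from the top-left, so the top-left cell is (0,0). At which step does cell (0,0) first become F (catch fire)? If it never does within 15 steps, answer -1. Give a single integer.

Step 1: cell (0,0)='F' (+5 fires, +2 burnt)
  -> target ignites at step 1
Step 2: cell (0,0)='.' (+4 fires, +5 burnt)
Step 3: cell (0,0)='.' (+6 fires, +4 burnt)
Step 4: cell (0,0)='.' (+2 fires, +6 burnt)
Step 5: cell (0,0)='.' (+2 fires, +2 burnt)
Step 6: cell (0,0)='.' (+1 fires, +2 burnt)
Step 7: cell (0,0)='.' (+0 fires, +1 burnt)
  fire out at step 7

1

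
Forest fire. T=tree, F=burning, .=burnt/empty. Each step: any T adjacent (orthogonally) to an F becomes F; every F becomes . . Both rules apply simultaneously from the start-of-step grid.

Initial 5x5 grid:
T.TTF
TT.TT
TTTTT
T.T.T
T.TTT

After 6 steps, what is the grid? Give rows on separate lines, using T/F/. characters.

Step 1: 2 trees catch fire, 1 burn out
  T.TF.
  TT.TF
  TTTTT
  T.T.T
  T.TTT
Step 2: 3 trees catch fire, 2 burn out
  T.F..
  TT.F.
  TTTTF
  T.T.T
  T.TTT
Step 3: 2 trees catch fire, 3 burn out
  T....
  TT...
  TTTF.
  T.T.F
  T.TTT
Step 4: 2 trees catch fire, 2 burn out
  T....
  TT...
  TTF..
  T.T..
  T.TTF
Step 5: 3 trees catch fire, 2 burn out
  T....
  TT...
  TF...
  T.F..
  T.TF.
Step 6: 3 trees catch fire, 3 burn out
  T....
  TF...
  F....
  T....
  T.F..

T....
TF...
F....
T....
T.F..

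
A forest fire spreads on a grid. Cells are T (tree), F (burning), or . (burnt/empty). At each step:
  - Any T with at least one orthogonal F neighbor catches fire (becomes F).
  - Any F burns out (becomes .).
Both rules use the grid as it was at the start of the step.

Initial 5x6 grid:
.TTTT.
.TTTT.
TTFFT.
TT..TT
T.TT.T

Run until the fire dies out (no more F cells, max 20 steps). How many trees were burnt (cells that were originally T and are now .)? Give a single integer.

Answer: 17

Derivation:
Step 1: +4 fires, +2 burnt (F count now 4)
Step 2: +7 fires, +4 burnt (F count now 7)
Step 3: +4 fires, +7 burnt (F count now 4)
Step 4: +2 fires, +4 burnt (F count now 2)
Step 5: +0 fires, +2 burnt (F count now 0)
Fire out after step 5
Initially T: 19, now '.': 28
Total burnt (originally-T cells now '.'): 17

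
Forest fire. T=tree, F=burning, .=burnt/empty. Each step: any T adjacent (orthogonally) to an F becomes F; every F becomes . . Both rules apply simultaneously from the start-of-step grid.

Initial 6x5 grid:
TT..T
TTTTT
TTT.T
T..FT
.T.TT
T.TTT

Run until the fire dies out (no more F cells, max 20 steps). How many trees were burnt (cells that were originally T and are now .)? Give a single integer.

Step 1: +2 fires, +1 burnt (F count now 2)
Step 2: +3 fires, +2 burnt (F count now 3)
Step 3: +3 fires, +3 burnt (F count now 3)
Step 4: +2 fires, +3 burnt (F count now 2)
Step 5: +1 fires, +2 burnt (F count now 1)
Step 6: +2 fires, +1 burnt (F count now 2)
Step 7: +3 fires, +2 burnt (F count now 3)
Step 8: +2 fires, +3 burnt (F count now 2)
Step 9: +1 fires, +2 burnt (F count now 1)
Step 10: +0 fires, +1 burnt (F count now 0)
Fire out after step 10
Initially T: 21, now '.': 28
Total burnt (originally-T cells now '.'): 19

Answer: 19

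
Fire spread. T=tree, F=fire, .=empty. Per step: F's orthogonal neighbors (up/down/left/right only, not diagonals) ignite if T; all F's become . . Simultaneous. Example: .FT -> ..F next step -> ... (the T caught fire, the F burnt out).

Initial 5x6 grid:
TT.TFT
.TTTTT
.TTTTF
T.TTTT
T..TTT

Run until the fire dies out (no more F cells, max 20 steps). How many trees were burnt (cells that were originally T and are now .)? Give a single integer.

Answer: 20

Derivation:
Step 1: +6 fires, +2 burnt (F count now 6)
Step 2: +4 fires, +6 burnt (F count now 4)
Step 3: +4 fires, +4 burnt (F count now 4)
Step 4: +4 fires, +4 burnt (F count now 4)
Step 5: +1 fires, +4 burnt (F count now 1)
Step 6: +1 fires, +1 burnt (F count now 1)
Step 7: +0 fires, +1 burnt (F count now 0)
Fire out after step 7
Initially T: 22, now '.': 28
Total burnt (originally-T cells now '.'): 20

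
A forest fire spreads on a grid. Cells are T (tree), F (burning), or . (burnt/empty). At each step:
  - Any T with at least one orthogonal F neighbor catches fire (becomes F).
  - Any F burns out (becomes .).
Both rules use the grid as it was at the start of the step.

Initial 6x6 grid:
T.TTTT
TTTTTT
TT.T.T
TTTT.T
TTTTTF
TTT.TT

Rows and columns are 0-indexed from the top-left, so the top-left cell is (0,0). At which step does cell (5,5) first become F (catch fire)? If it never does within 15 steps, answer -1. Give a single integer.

Step 1: cell (5,5)='F' (+3 fires, +1 burnt)
  -> target ignites at step 1
Step 2: cell (5,5)='.' (+3 fires, +3 burnt)
Step 3: cell (5,5)='.' (+3 fires, +3 burnt)
Step 4: cell (5,5)='.' (+6 fires, +3 burnt)
Step 5: cell (5,5)='.' (+5 fires, +6 burnt)
Step 6: cell (5,5)='.' (+5 fires, +5 burnt)
Step 7: cell (5,5)='.' (+3 fires, +5 burnt)
Step 8: cell (5,5)='.' (+1 fires, +3 burnt)
Step 9: cell (5,5)='.' (+1 fires, +1 burnt)
Step 10: cell (5,5)='.' (+0 fires, +1 burnt)
  fire out at step 10

1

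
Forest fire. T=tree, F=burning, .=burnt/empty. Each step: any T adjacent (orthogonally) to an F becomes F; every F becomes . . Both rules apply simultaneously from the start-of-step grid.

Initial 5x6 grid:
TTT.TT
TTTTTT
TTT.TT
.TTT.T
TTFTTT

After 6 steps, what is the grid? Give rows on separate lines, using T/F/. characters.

Step 1: 3 trees catch fire, 1 burn out
  TTT.TT
  TTTTTT
  TTT.TT
  .TFT.T
  TF.FTT
Step 2: 5 trees catch fire, 3 burn out
  TTT.TT
  TTTTTT
  TTF.TT
  .F.F.T
  F...FT
Step 3: 3 trees catch fire, 5 burn out
  TTT.TT
  TTFTTT
  TF..TT
  .....T
  .....F
Step 4: 5 trees catch fire, 3 burn out
  TTF.TT
  TF.FTT
  F...TT
  .....F
  ......
Step 5: 4 trees catch fire, 5 burn out
  TF..TT
  F...FT
  ....TF
  ......
  ......
Step 6: 4 trees catch fire, 4 burn out
  F...FT
  .....F
  ....F.
  ......
  ......

F...FT
.....F
....F.
......
......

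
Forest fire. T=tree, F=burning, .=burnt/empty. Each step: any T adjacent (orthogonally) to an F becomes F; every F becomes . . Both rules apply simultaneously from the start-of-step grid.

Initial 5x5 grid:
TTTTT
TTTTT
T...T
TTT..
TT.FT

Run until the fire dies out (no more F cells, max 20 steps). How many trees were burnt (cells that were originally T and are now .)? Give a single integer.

Answer: 1

Derivation:
Step 1: +1 fires, +1 burnt (F count now 1)
Step 2: +0 fires, +1 burnt (F count now 0)
Fire out after step 2
Initially T: 18, now '.': 8
Total burnt (originally-T cells now '.'): 1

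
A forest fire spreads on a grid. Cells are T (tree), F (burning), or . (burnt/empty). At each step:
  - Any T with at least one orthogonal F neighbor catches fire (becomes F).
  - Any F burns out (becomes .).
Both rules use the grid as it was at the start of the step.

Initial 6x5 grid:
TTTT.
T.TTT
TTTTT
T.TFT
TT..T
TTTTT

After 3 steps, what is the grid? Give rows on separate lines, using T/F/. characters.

Step 1: 3 trees catch fire, 1 burn out
  TTTT.
  T.TTT
  TTTFT
  T.F.F
  TT..T
  TTTTT
Step 2: 4 trees catch fire, 3 burn out
  TTTT.
  T.TFT
  TTF.F
  T....
  TT..F
  TTTTT
Step 3: 5 trees catch fire, 4 burn out
  TTTF.
  T.F.F
  TF...
  T....
  TT...
  TTTTF

TTTF.
T.F.F
TF...
T....
TT...
TTTTF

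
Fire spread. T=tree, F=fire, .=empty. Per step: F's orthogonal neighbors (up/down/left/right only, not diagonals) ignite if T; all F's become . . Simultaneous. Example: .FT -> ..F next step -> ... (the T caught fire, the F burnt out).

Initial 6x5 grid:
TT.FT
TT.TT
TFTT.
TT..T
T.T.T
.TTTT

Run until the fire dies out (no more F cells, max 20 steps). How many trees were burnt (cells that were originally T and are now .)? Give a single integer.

Step 1: +6 fires, +2 burnt (F count now 6)
Step 2: +5 fires, +6 burnt (F count now 5)
Step 3: +2 fires, +5 burnt (F count now 2)
Step 4: +0 fires, +2 burnt (F count now 0)
Fire out after step 4
Initially T: 20, now '.': 23
Total burnt (originally-T cells now '.'): 13

Answer: 13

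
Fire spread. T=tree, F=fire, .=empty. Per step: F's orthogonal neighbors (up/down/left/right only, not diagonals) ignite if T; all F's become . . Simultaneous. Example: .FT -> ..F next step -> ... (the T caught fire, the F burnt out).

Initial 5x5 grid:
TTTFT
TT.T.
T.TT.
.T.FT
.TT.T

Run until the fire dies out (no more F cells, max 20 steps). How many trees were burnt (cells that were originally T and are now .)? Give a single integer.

Answer: 12

Derivation:
Step 1: +5 fires, +2 burnt (F count now 5)
Step 2: +3 fires, +5 burnt (F count now 3)
Step 3: +2 fires, +3 burnt (F count now 2)
Step 4: +1 fires, +2 burnt (F count now 1)
Step 5: +1 fires, +1 burnt (F count now 1)
Step 6: +0 fires, +1 burnt (F count now 0)
Fire out after step 6
Initially T: 15, now '.': 22
Total burnt (originally-T cells now '.'): 12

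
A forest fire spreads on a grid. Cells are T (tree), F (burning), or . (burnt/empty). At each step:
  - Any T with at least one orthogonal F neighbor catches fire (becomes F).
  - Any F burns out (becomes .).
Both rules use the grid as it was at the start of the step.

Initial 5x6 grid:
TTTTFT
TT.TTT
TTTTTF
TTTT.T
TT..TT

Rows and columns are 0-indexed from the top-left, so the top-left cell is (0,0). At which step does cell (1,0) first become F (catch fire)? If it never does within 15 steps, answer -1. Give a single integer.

Step 1: cell (1,0)='T' (+6 fires, +2 burnt)
Step 2: cell (1,0)='T' (+4 fires, +6 burnt)
Step 3: cell (1,0)='T' (+4 fires, +4 burnt)
Step 4: cell (1,0)='T' (+4 fires, +4 burnt)
Step 5: cell (1,0)='F' (+3 fires, +4 burnt)
  -> target ignites at step 5
Step 6: cell (1,0)='.' (+2 fires, +3 burnt)
Step 7: cell (1,0)='.' (+1 fires, +2 burnt)
Step 8: cell (1,0)='.' (+0 fires, +1 burnt)
  fire out at step 8

5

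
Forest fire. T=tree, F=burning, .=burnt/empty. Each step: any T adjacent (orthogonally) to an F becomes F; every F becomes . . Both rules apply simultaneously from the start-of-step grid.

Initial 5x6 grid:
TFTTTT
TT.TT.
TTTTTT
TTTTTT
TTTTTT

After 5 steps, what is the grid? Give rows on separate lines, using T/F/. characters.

Step 1: 3 trees catch fire, 1 burn out
  F.FTTT
  TF.TT.
  TTTTTT
  TTTTTT
  TTTTTT
Step 2: 3 trees catch fire, 3 burn out
  ...FTT
  F..TT.
  TFTTTT
  TTTTTT
  TTTTTT
Step 3: 5 trees catch fire, 3 burn out
  ....FT
  ...FT.
  F.FTTT
  TFTTTT
  TTTTTT
Step 4: 6 trees catch fire, 5 burn out
  .....F
  ....F.
  ...FTT
  F.FTTT
  TFTTTT
Step 5: 4 trees catch fire, 6 burn out
  ......
  ......
  ....FT
  ...FTT
  F.FTTT

......
......
....FT
...FTT
F.FTTT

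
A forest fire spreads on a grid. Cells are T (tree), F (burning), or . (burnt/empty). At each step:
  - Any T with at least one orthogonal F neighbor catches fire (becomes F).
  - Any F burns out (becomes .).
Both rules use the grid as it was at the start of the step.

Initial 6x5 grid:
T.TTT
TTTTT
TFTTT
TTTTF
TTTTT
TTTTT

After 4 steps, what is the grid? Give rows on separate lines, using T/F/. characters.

Step 1: 7 trees catch fire, 2 burn out
  T.TTT
  TFTTT
  F.FTF
  TFTF.
  TTTTF
  TTTTT
Step 2: 9 trees catch fire, 7 burn out
  T.TTT
  F.FTF
  ...F.
  F.F..
  TFTF.
  TTTTF
Step 3: 8 trees catch fire, 9 burn out
  F.FTF
  ...F.
  .....
  .....
  F.F..
  TFTF.
Step 4: 3 trees catch fire, 8 burn out
  ...F.
  .....
  .....
  .....
  .....
  F.F..

...F.
.....
.....
.....
.....
F.F..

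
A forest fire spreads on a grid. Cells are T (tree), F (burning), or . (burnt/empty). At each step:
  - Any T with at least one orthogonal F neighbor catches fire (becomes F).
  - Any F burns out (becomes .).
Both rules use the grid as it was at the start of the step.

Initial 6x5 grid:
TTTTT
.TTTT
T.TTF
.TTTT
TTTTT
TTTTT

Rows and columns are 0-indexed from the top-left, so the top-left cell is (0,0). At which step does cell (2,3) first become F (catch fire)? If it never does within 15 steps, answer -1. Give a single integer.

Step 1: cell (2,3)='F' (+3 fires, +1 burnt)
  -> target ignites at step 1
Step 2: cell (2,3)='.' (+5 fires, +3 burnt)
Step 3: cell (2,3)='.' (+5 fires, +5 burnt)
Step 4: cell (2,3)='.' (+5 fires, +5 burnt)
Step 5: cell (2,3)='.' (+3 fires, +5 burnt)
Step 6: cell (2,3)='.' (+3 fires, +3 burnt)
Step 7: cell (2,3)='.' (+1 fires, +3 burnt)
Step 8: cell (2,3)='.' (+0 fires, +1 burnt)
  fire out at step 8

1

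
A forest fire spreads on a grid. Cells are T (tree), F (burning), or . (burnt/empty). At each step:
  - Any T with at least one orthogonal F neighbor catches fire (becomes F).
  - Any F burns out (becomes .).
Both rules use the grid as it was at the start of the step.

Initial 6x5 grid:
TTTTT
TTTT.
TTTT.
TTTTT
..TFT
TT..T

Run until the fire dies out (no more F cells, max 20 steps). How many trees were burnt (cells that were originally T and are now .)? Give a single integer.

Answer: 21

Derivation:
Step 1: +3 fires, +1 burnt (F count now 3)
Step 2: +4 fires, +3 burnt (F count now 4)
Step 3: +3 fires, +4 burnt (F count now 3)
Step 4: +4 fires, +3 burnt (F count now 4)
Step 5: +4 fires, +4 burnt (F count now 4)
Step 6: +2 fires, +4 burnt (F count now 2)
Step 7: +1 fires, +2 burnt (F count now 1)
Step 8: +0 fires, +1 burnt (F count now 0)
Fire out after step 8
Initially T: 23, now '.': 28
Total burnt (originally-T cells now '.'): 21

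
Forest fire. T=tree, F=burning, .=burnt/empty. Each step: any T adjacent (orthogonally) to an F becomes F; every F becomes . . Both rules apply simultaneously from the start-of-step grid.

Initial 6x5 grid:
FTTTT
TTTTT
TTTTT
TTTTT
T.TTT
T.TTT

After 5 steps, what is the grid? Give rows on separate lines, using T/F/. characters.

Step 1: 2 trees catch fire, 1 burn out
  .FTTT
  FTTTT
  TTTTT
  TTTTT
  T.TTT
  T.TTT
Step 2: 3 trees catch fire, 2 burn out
  ..FTT
  .FTTT
  FTTTT
  TTTTT
  T.TTT
  T.TTT
Step 3: 4 trees catch fire, 3 burn out
  ...FT
  ..FTT
  .FTTT
  FTTTT
  T.TTT
  T.TTT
Step 4: 5 trees catch fire, 4 burn out
  ....F
  ...FT
  ..FTT
  .FTTT
  F.TTT
  T.TTT
Step 5: 4 trees catch fire, 5 burn out
  .....
  ....F
  ...FT
  ..FTT
  ..TTT
  F.TTT

.....
....F
...FT
..FTT
..TTT
F.TTT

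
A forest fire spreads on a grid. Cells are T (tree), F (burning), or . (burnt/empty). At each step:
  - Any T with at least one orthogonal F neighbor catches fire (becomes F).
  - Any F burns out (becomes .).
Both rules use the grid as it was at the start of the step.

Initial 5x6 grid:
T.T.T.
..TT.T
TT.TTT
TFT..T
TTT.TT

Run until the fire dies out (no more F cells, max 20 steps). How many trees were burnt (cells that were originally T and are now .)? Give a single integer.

Answer: 7

Derivation:
Step 1: +4 fires, +1 burnt (F count now 4)
Step 2: +3 fires, +4 burnt (F count now 3)
Step 3: +0 fires, +3 burnt (F count now 0)
Fire out after step 3
Initially T: 19, now '.': 18
Total burnt (originally-T cells now '.'): 7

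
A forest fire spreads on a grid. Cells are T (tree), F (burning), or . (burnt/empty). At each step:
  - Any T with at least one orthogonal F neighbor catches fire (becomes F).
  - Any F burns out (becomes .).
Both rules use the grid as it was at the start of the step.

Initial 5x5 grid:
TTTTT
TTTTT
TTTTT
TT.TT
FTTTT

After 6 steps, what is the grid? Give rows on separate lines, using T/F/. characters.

Step 1: 2 trees catch fire, 1 burn out
  TTTTT
  TTTTT
  TTTTT
  FT.TT
  .FTTT
Step 2: 3 trees catch fire, 2 burn out
  TTTTT
  TTTTT
  FTTTT
  .F.TT
  ..FTT
Step 3: 3 trees catch fire, 3 burn out
  TTTTT
  FTTTT
  .FTTT
  ...TT
  ...FT
Step 4: 5 trees catch fire, 3 burn out
  FTTTT
  .FTTT
  ..FTT
  ...FT
  ....F
Step 5: 4 trees catch fire, 5 burn out
  .FTTT
  ..FTT
  ...FT
  ....F
  .....
Step 6: 3 trees catch fire, 4 burn out
  ..FTT
  ...FT
  ....F
  .....
  .....

..FTT
...FT
....F
.....
.....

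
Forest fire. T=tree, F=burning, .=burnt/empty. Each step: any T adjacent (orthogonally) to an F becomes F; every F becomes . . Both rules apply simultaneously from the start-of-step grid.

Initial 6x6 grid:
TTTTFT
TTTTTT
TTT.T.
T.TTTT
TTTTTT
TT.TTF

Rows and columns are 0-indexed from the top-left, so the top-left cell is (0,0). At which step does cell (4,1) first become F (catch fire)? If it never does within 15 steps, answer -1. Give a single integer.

Step 1: cell (4,1)='T' (+5 fires, +2 burnt)
Step 2: cell (4,1)='T' (+7 fires, +5 burnt)
Step 3: cell (4,1)='T' (+4 fires, +7 burnt)
Step 4: cell (4,1)='T' (+5 fires, +4 burnt)
Step 5: cell (4,1)='F' (+4 fires, +5 burnt)
  -> target ignites at step 5
Step 6: cell (4,1)='.' (+3 fires, +4 burnt)
Step 7: cell (4,1)='.' (+2 fires, +3 burnt)
Step 8: cell (4,1)='.' (+0 fires, +2 burnt)
  fire out at step 8

5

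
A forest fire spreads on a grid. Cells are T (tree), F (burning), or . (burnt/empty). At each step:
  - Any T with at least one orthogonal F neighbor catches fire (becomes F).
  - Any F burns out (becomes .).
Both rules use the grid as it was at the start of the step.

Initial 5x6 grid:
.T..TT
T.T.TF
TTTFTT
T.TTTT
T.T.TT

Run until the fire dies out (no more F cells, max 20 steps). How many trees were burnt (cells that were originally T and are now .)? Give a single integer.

Step 1: +6 fires, +2 burnt (F count now 6)
Step 2: +6 fires, +6 burnt (F count now 6)
Step 3: +4 fires, +6 burnt (F count now 4)
Step 4: +2 fires, +4 burnt (F count now 2)
Step 5: +1 fires, +2 burnt (F count now 1)
Step 6: +0 fires, +1 burnt (F count now 0)
Fire out after step 6
Initially T: 20, now '.': 29
Total burnt (originally-T cells now '.'): 19

Answer: 19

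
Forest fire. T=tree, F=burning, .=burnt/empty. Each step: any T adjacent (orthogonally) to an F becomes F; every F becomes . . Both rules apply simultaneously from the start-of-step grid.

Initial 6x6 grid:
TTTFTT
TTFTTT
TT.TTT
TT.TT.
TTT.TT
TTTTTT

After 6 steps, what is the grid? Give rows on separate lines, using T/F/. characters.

Step 1: 4 trees catch fire, 2 burn out
  TTF.FT
  TF.FTT
  TT.TTT
  TT.TT.
  TTT.TT
  TTTTTT
Step 2: 6 trees catch fire, 4 burn out
  TF...F
  F...FT
  TF.FTT
  TT.TT.
  TTT.TT
  TTTTTT
Step 3: 6 trees catch fire, 6 burn out
  F.....
  .....F
  F...FT
  TF.FT.
  TTT.TT
  TTTTTT
Step 4: 4 trees catch fire, 6 burn out
  ......
  ......
  .....F
  F...F.
  TFT.TT
  TTTTTT
Step 5: 4 trees catch fire, 4 burn out
  ......
  ......
  ......
  ......
  F.F.FT
  TFTTTT
Step 6: 4 trees catch fire, 4 burn out
  ......
  ......
  ......
  ......
  .....F
  F.FTFT

......
......
......
......
.....F
F.FTFT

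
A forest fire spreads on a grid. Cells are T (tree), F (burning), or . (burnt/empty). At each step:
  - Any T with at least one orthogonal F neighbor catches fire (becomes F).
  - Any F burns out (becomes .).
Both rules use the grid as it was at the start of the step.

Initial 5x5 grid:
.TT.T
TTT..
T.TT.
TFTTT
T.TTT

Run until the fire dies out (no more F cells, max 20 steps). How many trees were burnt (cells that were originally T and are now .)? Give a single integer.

Step 1: +2 fires, +1 burnt (F count now 2)
Step 2: +5 fires, +2 burnt (F count now 5)
Step 3: +5 fires, +5 burnt (F count now 5)
Step 4: +3 fires, +5 burnt (F count now 3)
Step 5: +1 fires, +3 burnt (F count now 1)
Step 6: +0 fires, +1 burnt (F count now 0)
Fire out after step 6
Initially T: 17, now '.': 24
Total burnt (originally-T cells now '.'): 16

Answer: 16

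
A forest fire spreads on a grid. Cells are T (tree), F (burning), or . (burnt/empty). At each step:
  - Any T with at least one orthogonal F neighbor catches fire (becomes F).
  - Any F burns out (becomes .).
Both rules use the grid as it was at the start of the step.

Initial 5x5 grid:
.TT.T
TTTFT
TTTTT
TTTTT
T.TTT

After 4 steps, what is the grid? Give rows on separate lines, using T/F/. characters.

Step 1: 3 trees catch fire, 1 burn out
  .TT.T
  TTF.F
  TTTFT
  TTTTT
  T.TTT
Step 2: 6 trees catch fire, 3 burn out
  .TF.F
  TF...
  TTF.F
  TTTFT
  T.TTT
Step 3: 6 trees catch fire, 6 burn out
  .F...
  F....
  TF...
  TTF.F
  T.TFT
Step 4: 4 trees catch fire, 6 burn out
  .....
  .....
  F....
  TF...
  T.F.F

.....
.....
F....
TF...
T.F.F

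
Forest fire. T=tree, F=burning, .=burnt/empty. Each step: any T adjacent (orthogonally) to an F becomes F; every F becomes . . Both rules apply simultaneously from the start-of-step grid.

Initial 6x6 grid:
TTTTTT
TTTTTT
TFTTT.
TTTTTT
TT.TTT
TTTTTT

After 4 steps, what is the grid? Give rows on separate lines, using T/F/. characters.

Step 1: 4 trees catch fire, 1 burn out
  TTTTTT
  TFTTTT
  F.FTT.
  TFTTTT
  TT.TTT
  TTTTTT
Step 2: 7 trees catch fire, 4 burn out
  TFTTTT
  F.FTTT
  ...FT.
  F.FTTT
  TF.TTT
  TTTTTT
Step 3: 7 trees catch fire, 7 burn out
  F.FTTT
  ...FTT
  ....F.
  ...FTT
  F..TTT
  TFTTTT
Step 4: 6 trees catch fire, 7 burn out
  ...FTT
  ....FT
  ......
  ....FT
  ...FTT
  F.FTTT

...FTT
....FT
......
....FT
...FTT
F.FTTT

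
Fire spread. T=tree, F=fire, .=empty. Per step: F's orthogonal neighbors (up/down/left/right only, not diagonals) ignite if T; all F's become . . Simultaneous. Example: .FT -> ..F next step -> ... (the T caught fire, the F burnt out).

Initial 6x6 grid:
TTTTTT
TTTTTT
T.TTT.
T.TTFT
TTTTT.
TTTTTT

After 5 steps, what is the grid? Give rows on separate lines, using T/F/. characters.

Step 1: 4 trees catch fire, 1 burn out
  TTTTTT
  TTTTTT
  T.TTF.
  T.TF.F
  TTTTF.
  TTTTTT
Step 2: 5 trees catch fire, 4 burn out
  TTTTTT
  TTTTFT
  T.TF..
  T.F...
  TTTF..
  TTTTFT
Step 3: 7 trees catch fire, 5 burn out
  TTTTFT
  TTTF.F
  T.F...
  T.....
  TTF...
  TTTF.F
Step 4: 5 trees catch fire, 7 burn out
  TTTF.F
  TTF...
  T.....
  T.....
  TF....
  TTF...
Step 5: 4 trees catch fire, 5 burn out
  TTF...
  TF....
  T.....
  T.....
  F.....
  TF....

TTF...
TF....
T.....
T.....
F.....
TF....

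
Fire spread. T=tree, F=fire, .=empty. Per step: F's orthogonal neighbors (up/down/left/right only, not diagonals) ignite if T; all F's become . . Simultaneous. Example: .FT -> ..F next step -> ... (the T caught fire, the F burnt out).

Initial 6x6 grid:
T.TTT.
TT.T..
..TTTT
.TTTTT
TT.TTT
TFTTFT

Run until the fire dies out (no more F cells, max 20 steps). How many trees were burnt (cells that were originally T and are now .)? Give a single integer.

Answer: 22

Derivation:
Step 1: +6 fires, +2 burnt (F count now 6)
Step 2: +5 fires, +6 burnt (F count now 5)
Step 3: +4 fires, +5 burnt (F count now 4)
Step 4: +3 fires, +4 burnt (F count now 3)
Step 5: +1 fires, +3 burnt (F count now 1)
Step 6: +1 fires, +1 burnt (F count now 1)
Step 7: +2 fires, +1 burnt (F count now 2)
Step 8: +0 fires, +2 burnt (F count now 0)
Fire out after step 8
Initially T: 25, now '.': 33
Total burnt (originally-T cells now '.'): 22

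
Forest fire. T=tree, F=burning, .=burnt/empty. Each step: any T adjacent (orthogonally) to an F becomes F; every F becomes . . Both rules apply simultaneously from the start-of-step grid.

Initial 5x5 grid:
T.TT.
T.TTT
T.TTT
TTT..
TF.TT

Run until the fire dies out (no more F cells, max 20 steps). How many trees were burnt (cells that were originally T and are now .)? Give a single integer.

Step 1: +2 fires, +1 burnt (F count now 2)
Step 2: +2 fires, +2 burnt (F count now 2)
Step 3: +2 fires, +2 burnt (F count now 2)
Step 4: +3 fires, +2 burnt (F count now 3)
Step 5: +4 fires, +3 burnt (F count now 4)
Step 6: +2 fires, +4 burnt (F count now 2)
Step 7: +0 fires, +2 burnt (F count now 0)
Fire out after step 7
Initially T: 17, now '.': 23
Total burnt (originally-T cells now '.'): 15

Answer: 15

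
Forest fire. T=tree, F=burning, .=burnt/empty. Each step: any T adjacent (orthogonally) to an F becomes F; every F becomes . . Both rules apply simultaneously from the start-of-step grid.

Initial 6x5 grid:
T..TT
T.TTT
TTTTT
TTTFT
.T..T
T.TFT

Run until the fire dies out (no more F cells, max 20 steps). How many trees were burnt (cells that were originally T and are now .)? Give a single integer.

Answer: 20

Derivation:
Step 1: +5 fires, +2 burnt (F count now 5)
Step 2: +5 fires, +5 burnt (F count now 5)
Step 3: +6 fires, +5 burnt (F count now 6)
Step 4: +2 fires, +6 burnt (F count now 2)
Step 5: +1 fires, +2 burnt (F count now 1)
Step 6: +1 fires, +1 burnt (F count now 1)
Step 7: +0 fires, +1 burnt (F count now 0)
Fire out after step 7
Initially T: 21, now '.': 29
Total burnt (originally-T cells now '.'): 20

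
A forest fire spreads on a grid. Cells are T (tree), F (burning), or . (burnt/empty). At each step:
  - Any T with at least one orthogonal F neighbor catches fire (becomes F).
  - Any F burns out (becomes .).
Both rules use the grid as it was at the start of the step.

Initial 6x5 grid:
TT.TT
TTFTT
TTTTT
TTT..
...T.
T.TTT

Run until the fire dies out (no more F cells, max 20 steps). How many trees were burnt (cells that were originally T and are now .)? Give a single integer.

Step 1: +3 fires, +1 burnt (F count now 3)
Step 2: +7 fires, +3 burnt (F count now 7)
Step 3: +5 fires, +7 burnt (F count now 5)
Step 4: +1 fires, +5 burnt (F count now 1)
Step 5: +0 fires, +1 burnt (F count now 0)
Fire out after step 5
Initially T: 21, now '.': 25
Total burnt (originally-T cells now '.'): 16

Answer: 16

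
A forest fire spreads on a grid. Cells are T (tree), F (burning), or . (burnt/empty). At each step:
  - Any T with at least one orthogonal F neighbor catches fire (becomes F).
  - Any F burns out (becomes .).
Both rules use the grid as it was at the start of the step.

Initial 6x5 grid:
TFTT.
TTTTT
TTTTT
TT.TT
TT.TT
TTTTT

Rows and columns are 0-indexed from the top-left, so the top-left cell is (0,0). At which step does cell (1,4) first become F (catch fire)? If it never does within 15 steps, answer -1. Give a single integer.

Step 1: cell (1,4)='T' (+3 fires, +1 burnt)
Step 2: cell (1,4)='T' (+4 fires, +3 burnt)
Step 3: cell (1,4)='T' (+4 fires, +4 burnt)
Step 4: cell (1,4)='F' (+4 fires, +4 burnt)
  -> target ignites at step 4
Step 5: cell (1,4)='.' (+4 fires, +4 burnt)
Step 6: cell (1,4)='.' (+4 fires, +4 burnt)
Step 7: cell (1,4)='.' (+2 fires, +4 burnt)
Step 8: cell (1,4)='.' (+1 fires, +2 burnt)
Step 9: cell (1,4)='.' (+0 fires, +1 burnt)
  fire out at step 9

4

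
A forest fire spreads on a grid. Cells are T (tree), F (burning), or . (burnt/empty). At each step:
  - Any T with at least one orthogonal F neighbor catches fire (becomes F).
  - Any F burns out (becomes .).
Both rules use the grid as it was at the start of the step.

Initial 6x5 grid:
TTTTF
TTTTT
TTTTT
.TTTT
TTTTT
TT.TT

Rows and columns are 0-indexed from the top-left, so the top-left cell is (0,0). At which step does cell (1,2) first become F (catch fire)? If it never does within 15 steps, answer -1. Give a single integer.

Step 1: cell (1,2)='T' (+2 fires, +1 burnt)
Step 2: cell (1,2)='T' (+3 fires, +2 burnt)
Step 3: cell (1,2)='F' (+4 fires, +3 burnt)
  -> target ignites at step 3
Step 4: cell (1,2)='.' (+5 fires, +4 burnt)
Step 5: cell (1,2)='.' (+5 fires, +5 burnt)
Step 6: cell (1,2)='.' (+4 fires, +5 burnt)
Step 7: cell (1,2)='.' (+1 fires, +4 burnt)
Step 8: cell (1,2)='.' (+2 fires, +1 burnt)
Step 9: cell (1,2)='.' (+1 fires, +2 burnt)
Step 10: cell (1,2)='.' (+0 fires, +1 burnt)
  fire out at step 10

3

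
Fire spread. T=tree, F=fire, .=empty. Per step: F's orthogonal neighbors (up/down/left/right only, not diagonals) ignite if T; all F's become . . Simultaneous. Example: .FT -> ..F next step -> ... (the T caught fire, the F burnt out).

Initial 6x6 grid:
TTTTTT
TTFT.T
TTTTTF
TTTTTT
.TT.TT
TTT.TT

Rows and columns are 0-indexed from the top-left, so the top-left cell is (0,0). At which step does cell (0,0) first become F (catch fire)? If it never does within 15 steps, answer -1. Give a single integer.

Step 1: cell (0,0)='T' (+7 fires, +2 burnt)
Step 2: cell (0,0)='T' (+9 fires, +7 burnt)
Step 3: cell (0,0)='F' (+8 fires, +9 burnt)
  -> target ignites at step 3
Step 4: cell (0,0)='.' (+4 fires, +8 burnt)
Step 5: cell (0,0)='.' (+1 fires, +4 burnt)
Step 6: cell (0,0)='.' (+1 fires, +1 burnt)
Step 7: cell (0,0)='.' (+0 fires, +1 burnt)
  fire out at step 7

3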